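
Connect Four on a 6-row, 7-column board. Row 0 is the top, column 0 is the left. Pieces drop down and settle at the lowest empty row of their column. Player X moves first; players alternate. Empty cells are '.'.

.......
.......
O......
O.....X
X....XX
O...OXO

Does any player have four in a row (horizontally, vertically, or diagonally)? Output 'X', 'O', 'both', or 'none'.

none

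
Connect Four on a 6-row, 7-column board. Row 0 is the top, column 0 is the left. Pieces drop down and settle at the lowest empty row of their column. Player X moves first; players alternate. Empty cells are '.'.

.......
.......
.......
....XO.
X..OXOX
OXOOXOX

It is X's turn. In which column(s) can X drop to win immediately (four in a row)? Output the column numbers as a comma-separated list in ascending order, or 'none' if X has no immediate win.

Answer: 4

Derivation:
col 0: drop X → no win
col 1: drop X → no win
col 2: drop X → no win
col 3: drop X → no win
col 4: drop X → WIN!
col 5: drop X → no win
col 6: drop X → no win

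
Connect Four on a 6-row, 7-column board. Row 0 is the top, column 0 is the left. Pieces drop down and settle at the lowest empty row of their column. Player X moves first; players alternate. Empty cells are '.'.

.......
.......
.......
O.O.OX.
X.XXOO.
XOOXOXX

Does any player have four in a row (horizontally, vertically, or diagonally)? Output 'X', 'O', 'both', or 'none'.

none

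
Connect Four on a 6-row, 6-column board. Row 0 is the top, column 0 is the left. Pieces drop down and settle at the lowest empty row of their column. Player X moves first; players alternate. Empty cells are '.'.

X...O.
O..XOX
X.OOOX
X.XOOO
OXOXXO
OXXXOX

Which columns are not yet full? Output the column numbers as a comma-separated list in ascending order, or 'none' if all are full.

col 0: top cell = 'X' → FULL
col 1: top cell = '.' → open
col 2: top cell = '.' → open
col 3: top cell = '.' → open
col 4: top cell = 'O' → FULL
col 5: top cell = '.' → open

Answer: 1,2,3,5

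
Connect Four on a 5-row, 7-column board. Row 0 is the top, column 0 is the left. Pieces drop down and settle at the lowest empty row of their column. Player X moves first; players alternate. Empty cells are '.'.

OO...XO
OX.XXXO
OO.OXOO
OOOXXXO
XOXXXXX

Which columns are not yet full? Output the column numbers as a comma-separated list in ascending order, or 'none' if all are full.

col 0: top cell = 'O' → FULL
col 1: top cell = 'O' → FULL
col 2: top cell = '.' → open
col 3: top cell = '.' → open
col 4: top cell = '.' → open
col 5: top cell = 'X' → FULL
col 6: top cell = 'O' → FULL

Answer: 2,3,4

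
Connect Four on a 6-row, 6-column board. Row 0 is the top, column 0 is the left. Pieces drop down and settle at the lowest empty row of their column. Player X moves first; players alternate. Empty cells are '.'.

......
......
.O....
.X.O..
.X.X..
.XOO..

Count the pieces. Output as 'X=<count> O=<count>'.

X=4 O=4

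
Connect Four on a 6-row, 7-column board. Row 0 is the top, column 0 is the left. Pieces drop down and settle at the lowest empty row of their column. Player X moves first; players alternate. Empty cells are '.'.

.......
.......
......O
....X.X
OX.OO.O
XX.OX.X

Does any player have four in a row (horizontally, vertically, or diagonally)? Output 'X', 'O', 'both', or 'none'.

none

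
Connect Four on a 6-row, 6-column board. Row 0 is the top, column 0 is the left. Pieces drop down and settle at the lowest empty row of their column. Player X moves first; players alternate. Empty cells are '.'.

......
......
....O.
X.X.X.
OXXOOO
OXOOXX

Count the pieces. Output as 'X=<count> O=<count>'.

X=8 O=8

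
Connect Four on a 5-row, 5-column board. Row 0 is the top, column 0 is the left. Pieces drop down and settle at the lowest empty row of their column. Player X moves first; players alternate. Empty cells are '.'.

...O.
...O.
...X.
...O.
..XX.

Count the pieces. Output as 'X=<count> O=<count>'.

X=3 O=3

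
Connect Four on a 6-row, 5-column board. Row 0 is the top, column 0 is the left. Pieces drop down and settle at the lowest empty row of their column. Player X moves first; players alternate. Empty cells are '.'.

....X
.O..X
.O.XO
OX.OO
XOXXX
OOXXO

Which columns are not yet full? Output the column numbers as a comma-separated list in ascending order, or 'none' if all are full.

col 0: top cell = '.' → open
col 1: top cell = '.' → open
col 2: top cell = '.' → open
col 3: top cell = '.' → open
col 4: top cell = 'X' → FULL

Answer: 0,1,2,3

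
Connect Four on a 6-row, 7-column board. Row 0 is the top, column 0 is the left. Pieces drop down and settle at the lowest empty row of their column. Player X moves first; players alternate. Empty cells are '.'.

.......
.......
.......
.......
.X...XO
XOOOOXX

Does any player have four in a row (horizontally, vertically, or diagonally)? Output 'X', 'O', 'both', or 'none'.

O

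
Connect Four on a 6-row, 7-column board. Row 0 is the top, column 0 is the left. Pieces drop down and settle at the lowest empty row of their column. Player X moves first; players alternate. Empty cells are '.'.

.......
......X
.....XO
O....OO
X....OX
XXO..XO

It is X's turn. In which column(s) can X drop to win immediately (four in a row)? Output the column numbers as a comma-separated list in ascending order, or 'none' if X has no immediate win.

Answer: none

Derivation:
col 0: drop X → no win
col 1: drop X → no win
col 2: drop X → no win
col 3: drop X → no win
col 4: drop X → no win
col 5: drop X → no win
col 6: drop X → no win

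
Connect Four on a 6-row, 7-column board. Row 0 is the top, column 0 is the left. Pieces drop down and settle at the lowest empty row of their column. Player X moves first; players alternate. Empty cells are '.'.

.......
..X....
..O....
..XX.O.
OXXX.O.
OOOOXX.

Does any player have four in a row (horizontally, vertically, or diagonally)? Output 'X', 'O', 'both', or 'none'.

O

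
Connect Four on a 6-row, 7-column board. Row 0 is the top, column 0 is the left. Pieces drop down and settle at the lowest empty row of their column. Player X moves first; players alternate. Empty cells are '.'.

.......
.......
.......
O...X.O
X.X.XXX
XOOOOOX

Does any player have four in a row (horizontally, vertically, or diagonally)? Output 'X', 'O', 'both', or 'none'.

O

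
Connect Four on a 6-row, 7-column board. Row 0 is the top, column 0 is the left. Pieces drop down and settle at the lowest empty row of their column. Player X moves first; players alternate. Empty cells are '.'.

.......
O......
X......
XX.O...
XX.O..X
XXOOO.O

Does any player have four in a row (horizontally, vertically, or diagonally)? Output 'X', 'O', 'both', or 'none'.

X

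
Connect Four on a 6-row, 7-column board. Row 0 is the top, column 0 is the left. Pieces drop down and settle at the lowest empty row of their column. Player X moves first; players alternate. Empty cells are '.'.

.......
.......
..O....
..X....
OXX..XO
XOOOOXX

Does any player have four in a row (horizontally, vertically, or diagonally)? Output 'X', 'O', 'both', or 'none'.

O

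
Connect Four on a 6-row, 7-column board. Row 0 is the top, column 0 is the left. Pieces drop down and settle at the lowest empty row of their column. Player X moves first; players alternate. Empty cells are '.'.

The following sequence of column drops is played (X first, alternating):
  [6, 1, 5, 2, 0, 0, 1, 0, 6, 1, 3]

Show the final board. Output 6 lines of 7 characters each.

Answer: .......
.......
.......
OO.....
OX....X
XOOX.XX

Derivation:
Move 1: X drops in col 6, lands at row 5
Move 2: O drops in col 1, lands at row 5
Move 3: X drops in col 5, lands at row 5
Move 4: O drops in col 2, lands at row 5
Move 5: X drops in col 0, lands at row 5
Move 6: O drops in col 0, lands at row 4
Move 7: X drops in col 1, lands at row 4
Move 8: O drops in col 0, lands at row 3
Move 9: X drops in col 6, lands at row 4
Move 10: O drops in col 1, lands at row 3
Move 11: X drops in col 3, lands at row 5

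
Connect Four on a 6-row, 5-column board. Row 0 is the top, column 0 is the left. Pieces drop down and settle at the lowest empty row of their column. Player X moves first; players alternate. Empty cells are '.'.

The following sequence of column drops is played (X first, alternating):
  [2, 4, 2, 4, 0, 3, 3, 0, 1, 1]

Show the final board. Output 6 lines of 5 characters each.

Move 1: X drops in col 2, lands at row 5
Move 2: O drops in col 4, lands at row 5
Move 3: X drops in col 2, lands at row 4
Move 4: O drops in col 4, lands at row 4
Move 5: X drops in col 0, lands at row 5
Move 6: O drops in col 3, lands at row 5
Move 7: X drops in col 3, lands at row 4
Move 8: O drops in col 0, lands at row 4
Move 9: X drops in col 1, lands at row 5
Move 10: O drops in col 1, lands at row 4

Answer: .....
.....
.....
.....
OOXXO
XXXOO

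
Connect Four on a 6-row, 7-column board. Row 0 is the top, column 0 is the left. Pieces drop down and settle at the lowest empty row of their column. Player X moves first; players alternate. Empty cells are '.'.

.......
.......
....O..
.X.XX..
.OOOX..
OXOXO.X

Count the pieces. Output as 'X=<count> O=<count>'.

X=7 O=7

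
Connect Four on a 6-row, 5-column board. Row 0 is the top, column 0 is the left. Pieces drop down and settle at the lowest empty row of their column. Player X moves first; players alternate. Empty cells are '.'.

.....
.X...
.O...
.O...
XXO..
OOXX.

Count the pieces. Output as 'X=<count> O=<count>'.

X=5 O=5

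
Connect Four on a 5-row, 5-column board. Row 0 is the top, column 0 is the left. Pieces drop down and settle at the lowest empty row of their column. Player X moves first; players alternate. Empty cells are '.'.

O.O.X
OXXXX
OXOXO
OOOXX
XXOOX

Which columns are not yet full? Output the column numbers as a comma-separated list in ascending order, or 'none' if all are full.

col 0: top cell = 'O' → FULL
col 1: top cell = '.' → open
col 2: top cell = 'O' → FULL
col 3: top cell = '.' → open
col 4: top cell = 'X' → FULL

Answer: 1,3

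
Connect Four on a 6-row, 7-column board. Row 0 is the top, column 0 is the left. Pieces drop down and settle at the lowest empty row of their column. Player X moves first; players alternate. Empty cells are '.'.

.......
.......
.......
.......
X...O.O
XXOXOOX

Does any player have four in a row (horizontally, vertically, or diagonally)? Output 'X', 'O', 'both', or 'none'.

none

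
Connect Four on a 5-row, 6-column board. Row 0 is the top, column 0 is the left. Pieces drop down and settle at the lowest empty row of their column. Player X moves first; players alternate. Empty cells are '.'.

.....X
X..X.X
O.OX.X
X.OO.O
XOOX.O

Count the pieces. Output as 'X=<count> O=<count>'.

X=9 O=8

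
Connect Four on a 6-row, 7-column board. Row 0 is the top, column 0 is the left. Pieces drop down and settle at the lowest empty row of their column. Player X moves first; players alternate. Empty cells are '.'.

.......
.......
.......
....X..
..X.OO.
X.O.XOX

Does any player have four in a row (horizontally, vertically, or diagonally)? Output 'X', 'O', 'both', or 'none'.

none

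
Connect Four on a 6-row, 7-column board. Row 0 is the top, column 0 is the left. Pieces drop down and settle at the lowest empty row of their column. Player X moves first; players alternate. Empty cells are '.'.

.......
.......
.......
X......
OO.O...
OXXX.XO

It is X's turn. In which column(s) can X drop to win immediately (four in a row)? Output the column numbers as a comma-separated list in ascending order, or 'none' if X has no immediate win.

Answer: 4

Derivation:
col 0: drop X → no win
col 1: drop X → no win
col 2: drop X → no win
col 3: drop X → no win
col 4: drop X → WIN!
col 5: drop X → no win
col 6: drop X → no win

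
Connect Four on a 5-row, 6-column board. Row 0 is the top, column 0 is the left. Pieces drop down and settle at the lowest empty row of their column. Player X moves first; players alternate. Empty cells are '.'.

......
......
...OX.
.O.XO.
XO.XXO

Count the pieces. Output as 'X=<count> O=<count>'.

X=5 O=5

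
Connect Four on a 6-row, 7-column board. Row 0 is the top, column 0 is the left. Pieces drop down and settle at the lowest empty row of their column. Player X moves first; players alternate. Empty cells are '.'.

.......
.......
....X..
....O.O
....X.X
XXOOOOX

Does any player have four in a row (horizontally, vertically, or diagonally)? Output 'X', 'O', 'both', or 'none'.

O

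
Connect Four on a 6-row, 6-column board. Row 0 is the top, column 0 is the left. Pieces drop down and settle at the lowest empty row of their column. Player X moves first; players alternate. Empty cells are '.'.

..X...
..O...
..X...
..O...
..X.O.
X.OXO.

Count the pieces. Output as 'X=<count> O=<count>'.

X=5 O=5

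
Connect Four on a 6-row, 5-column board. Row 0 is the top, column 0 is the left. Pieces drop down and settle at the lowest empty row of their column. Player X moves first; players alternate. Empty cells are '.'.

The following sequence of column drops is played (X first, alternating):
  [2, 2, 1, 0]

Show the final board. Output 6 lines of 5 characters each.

Answer: .....
.....
.....
.....
..O..
OXX..

Derivation:
Move 1: X drops in col 2, lands at row 5
Move 2: O drops in col 2, lands at row 4
Move 3: X drops in col 1, lands at row 5
Move 4: O drops in col 0, lands at row 5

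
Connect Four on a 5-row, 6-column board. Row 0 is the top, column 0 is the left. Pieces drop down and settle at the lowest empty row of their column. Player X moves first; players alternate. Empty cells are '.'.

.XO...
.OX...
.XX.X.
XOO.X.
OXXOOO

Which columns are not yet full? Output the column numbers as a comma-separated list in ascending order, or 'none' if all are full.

Answer: 0,3,4,5

Derivation:
col 0: top cell = '.' → open
col 1: top cell = 'X' → FULL
col 2: top cell = 'O' → FULL
col 3: top cell = '.' → open
col 4: top cell = '.' → open
col 5: top cell = '.' → open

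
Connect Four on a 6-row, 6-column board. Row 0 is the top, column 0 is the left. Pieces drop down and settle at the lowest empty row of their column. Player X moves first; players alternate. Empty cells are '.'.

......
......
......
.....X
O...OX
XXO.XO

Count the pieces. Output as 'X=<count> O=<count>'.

X=5 O=4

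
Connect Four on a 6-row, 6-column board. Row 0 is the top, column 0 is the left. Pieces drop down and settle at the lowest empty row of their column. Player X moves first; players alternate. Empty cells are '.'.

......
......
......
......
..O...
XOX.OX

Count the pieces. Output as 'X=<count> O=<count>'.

X=3 O=3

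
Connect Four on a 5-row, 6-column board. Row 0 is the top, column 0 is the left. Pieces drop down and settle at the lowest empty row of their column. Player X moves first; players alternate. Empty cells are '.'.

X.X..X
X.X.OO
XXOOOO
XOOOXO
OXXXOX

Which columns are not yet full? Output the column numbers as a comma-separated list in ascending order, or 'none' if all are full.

Answer: 1,3,4

Derivation:
col 0: top cell = 'X' → FULL
col 1: top cell = '.' → open
col 2: top cell = 'X' → FULL
col 3: top cell = '.' → open
col 4: top cell = '.' → open
col 5: top cell = 'X' → FULL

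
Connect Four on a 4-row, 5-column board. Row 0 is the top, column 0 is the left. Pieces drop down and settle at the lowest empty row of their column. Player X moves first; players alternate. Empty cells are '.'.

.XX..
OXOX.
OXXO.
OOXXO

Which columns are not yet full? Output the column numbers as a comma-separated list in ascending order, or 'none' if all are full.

Answer: 0,3,4

Derivation:
col 0: top cell = '.' → open
col 1: top cell = 'X' → FULL
col 2: top cell = 'X' → FULL
col 3: top cell = '.' → open
col 4: top cell = '.' → open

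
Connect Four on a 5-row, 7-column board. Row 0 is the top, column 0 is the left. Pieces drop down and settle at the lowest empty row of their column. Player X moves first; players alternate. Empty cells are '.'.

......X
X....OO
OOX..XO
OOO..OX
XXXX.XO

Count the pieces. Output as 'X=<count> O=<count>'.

X=10 O=10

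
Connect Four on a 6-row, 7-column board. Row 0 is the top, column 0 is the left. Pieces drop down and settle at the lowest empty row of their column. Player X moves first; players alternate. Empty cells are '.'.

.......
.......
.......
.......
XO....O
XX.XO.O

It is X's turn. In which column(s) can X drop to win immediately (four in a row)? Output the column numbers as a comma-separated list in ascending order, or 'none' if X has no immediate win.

col 0: drop X → no win
col 1: drop X → no win
col 2: drop X → WIN!
col 3: drop X → no win
col 4: drop X → no win
col 5: drop X → no win
col 6: drop X → no win

Answer: 2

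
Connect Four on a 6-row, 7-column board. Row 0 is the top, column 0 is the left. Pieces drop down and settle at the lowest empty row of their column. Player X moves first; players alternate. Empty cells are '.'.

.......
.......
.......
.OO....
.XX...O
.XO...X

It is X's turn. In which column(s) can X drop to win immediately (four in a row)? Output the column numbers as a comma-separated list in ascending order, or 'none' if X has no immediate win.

col 0: drop X → no win
col 1: drop X → no win
col 2: drop X → no win
col 3: drop X → no win
col 4: drop X → no win
col 5: drop X → no win
col 6: drop X → no win

Answer: none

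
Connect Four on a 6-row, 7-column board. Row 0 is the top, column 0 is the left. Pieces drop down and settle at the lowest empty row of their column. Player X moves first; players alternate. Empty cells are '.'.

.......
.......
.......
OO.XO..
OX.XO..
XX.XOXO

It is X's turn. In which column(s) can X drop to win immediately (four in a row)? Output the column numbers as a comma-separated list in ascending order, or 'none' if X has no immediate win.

Answer: 2,3

Derivation:
col 0: drop X → no win
col 1: drop X → no win
col 2: drop X → WIN!
col 3: drop X → WIN!
col 4: drop X → no win
col 5: drop X → no win
col 6: drop X → no win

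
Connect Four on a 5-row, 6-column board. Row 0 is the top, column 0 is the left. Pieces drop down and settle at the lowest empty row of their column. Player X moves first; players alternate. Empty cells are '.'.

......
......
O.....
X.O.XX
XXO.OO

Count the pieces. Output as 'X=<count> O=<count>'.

X=5 O=5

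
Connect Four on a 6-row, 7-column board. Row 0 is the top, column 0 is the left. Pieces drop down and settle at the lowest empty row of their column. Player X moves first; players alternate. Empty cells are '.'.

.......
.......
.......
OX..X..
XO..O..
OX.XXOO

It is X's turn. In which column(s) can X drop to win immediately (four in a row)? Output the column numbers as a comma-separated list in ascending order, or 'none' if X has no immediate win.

Answer: 2

Derivation:
col 0: drop X → no win
col 1: drop X → no win
col 2: drop X → WIN!
col 3: drop X → no win
col 4: drop X → no win
col 5: drop X → no win
col 6: drop X → no win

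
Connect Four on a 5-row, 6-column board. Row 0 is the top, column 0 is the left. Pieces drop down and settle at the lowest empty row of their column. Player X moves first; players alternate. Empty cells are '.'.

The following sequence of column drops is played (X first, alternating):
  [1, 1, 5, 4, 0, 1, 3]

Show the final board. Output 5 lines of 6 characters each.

Move 1: X drops in col 1, lands at row 4
Move 2: O drops in col 1, lands at row 3
Move 3: X drops in col 5, lands at row 4
Move 4: O drops in col 4, lands at row 4
Move 5: X drops in col 0, lands at row 4
Move 6: O drops in col 1, lands at row 2
Move 7: X drops in col 3, lands at row 4

Answer: ......
......
.O....
.O....
XX.XOX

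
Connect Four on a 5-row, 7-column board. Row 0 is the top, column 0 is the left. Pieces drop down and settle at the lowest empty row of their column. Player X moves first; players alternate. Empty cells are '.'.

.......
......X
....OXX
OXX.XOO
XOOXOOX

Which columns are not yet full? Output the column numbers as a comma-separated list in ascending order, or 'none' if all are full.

Answer: 0,1,2,3,4,5,6

Derivation:
col 0: top cell = '.' → open
col 1: top cell = '.' → open
col 2: top cell = '.' → open
col 3: top cell = '.' → open
col 4: top cell = '.' → open
col 5: top cell = '.' → open
col 6: top cell = '.' → open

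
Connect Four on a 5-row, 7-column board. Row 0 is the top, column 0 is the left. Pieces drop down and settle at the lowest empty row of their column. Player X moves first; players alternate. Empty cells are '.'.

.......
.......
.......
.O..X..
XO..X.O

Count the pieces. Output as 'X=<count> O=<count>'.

X=3 O=3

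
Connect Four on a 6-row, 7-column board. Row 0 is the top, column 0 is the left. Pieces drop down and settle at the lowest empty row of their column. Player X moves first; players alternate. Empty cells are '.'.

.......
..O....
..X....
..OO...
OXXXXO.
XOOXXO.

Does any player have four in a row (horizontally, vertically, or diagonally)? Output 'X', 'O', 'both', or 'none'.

X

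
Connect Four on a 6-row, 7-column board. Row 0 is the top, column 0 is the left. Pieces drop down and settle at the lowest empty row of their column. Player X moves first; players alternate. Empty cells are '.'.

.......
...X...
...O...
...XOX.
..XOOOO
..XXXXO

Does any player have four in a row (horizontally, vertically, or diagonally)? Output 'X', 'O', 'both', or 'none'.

both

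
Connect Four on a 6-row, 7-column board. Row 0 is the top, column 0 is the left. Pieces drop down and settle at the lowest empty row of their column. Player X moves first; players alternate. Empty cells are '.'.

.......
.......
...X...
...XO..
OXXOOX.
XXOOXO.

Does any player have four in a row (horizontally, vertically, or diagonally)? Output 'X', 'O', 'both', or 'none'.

none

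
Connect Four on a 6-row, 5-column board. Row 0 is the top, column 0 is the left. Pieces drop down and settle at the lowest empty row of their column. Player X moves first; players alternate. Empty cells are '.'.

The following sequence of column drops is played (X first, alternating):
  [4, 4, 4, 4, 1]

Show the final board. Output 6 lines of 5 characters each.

Answer: .....
.....
....O
....X
....O
.X..X

Derivation:
Move 1: X drops in col 4, lands at row 5
Move 2: O drops in col 4, lands at row 4
Move 3: X drops in col 4, lands at row 3
Move 4: O drops in col 4, lands at row 2
Move 5: X drops in col 1, lands at row 5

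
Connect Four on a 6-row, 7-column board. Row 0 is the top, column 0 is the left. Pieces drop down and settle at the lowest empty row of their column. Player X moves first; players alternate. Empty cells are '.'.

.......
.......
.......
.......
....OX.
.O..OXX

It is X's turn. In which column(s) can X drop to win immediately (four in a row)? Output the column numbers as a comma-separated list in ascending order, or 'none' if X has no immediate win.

Answer: none

Derivation:
col 0: drop X → no win
col 1: drop X → no win
col 2: drop X → no win
col 3: drop X → no win
col 4: drop X → no win
col 5: drop X → no win
col 6: drop X → no win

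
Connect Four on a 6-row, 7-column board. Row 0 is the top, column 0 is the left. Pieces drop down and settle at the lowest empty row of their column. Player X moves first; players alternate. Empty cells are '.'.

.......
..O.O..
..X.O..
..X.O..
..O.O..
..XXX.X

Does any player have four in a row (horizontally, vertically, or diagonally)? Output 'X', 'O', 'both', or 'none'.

O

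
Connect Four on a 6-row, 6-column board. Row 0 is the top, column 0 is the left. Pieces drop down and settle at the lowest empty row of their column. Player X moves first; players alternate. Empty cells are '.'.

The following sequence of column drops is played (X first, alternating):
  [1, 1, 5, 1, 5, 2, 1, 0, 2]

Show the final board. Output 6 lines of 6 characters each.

Answer: ......
......
.X....
.O....
.OX..X
OXO..X

Derivation:
Move 1: X drops in col 1, lands at row 5
Move 2: O drops in col 1, lands at row 4
Move 3: X drops in col 5, lands at row 5
Move 4: O drops in col 1, lands at row 3
Move 5: X drops in col 5, lands at row 4
Move 6: O drops in col 2, lands at row 5
Move 7: X drops in col 1, lands at row 2
Move 8: O drops in col 0, lands at row 5
Move 9: X drops in col 2, lands at row 4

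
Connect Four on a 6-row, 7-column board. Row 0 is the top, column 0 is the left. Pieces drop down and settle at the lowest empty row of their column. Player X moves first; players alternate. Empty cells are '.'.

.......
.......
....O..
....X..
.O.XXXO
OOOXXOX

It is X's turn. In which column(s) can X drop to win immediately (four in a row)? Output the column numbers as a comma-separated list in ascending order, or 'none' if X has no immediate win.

col 0: drop X → no win
col 1: drop X → no win
col 2: drop X → WIN!
col 3: drop X → no win
col 4: drop X → no win
col 5: drop X → no win
col 6: drop X → no win

Answer: 2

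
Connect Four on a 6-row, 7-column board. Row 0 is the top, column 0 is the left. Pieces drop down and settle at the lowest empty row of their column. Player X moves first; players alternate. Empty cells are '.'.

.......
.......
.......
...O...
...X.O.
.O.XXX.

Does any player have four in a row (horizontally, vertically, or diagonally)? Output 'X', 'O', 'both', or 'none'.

none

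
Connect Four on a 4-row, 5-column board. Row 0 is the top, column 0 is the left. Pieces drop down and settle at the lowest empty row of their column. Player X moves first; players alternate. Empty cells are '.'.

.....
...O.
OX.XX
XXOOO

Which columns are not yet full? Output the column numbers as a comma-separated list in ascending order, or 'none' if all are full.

col 0: top cell = '.' → open
col 1: top cell = '.' → open
col 2: top cell = '.' → open
col 3: top cell = '.' → open
col 4: top cell = '.' → open

Answer: 0,1,2,3,4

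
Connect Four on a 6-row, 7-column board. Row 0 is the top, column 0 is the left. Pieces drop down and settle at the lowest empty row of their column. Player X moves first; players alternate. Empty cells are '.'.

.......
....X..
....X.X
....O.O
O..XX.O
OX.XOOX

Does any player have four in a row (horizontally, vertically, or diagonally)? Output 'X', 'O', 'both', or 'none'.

none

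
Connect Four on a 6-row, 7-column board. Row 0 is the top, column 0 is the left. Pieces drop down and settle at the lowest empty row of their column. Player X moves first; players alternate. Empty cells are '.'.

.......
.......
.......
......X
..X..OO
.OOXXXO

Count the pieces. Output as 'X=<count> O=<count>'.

X=5 O=5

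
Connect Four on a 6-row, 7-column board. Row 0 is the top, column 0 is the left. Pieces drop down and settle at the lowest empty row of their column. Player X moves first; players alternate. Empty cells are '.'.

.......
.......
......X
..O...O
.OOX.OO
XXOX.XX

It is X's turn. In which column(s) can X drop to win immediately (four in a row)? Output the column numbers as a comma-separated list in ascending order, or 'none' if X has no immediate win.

Answer: 4

Derivation:
col 0: drop X → no win
col 1: drop X → no win
col 2: drop X → no win
col 3: drop X → no win
col 4: drop X → WIN!
col 5: drop X → no win
col 6: drop X → no win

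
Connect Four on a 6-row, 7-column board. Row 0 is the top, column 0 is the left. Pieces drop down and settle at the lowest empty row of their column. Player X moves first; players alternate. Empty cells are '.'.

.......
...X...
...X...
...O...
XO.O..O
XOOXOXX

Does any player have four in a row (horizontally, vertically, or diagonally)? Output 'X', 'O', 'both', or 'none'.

none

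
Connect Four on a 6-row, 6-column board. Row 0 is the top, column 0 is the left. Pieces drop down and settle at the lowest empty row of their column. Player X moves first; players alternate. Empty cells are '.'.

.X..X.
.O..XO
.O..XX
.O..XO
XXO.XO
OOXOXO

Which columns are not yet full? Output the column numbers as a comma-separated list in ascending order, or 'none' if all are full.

col 0: top cell = '.' → open
col 1: top cell = 'X' → FULL
col 2: top cell = '.' → open
col 3: top cell = '.' → open
col 4: top cell = 'X' → FULL
col 5: top cell = '.' → open

Answer: 0,2,3,5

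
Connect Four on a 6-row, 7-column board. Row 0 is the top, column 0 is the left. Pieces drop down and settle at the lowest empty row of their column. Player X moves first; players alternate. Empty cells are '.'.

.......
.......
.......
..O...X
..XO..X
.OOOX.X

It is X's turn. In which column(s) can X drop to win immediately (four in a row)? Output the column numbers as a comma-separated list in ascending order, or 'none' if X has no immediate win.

col 0: drop X → no win
col 1: drop X → no win
col 2: drop X → no win
col 3: drop X → no win
col 4: drop X → no win
col 5: drop X → no win
col 6: drop X → WIN!

Answer: 6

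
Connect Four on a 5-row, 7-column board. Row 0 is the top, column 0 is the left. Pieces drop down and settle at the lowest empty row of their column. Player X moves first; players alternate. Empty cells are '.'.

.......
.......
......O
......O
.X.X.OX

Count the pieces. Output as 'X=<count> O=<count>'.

X=3 O=3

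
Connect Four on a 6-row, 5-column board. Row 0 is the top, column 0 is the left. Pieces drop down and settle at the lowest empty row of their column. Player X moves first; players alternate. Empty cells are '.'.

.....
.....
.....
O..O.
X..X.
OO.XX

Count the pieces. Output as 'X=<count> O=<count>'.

X=4 O=4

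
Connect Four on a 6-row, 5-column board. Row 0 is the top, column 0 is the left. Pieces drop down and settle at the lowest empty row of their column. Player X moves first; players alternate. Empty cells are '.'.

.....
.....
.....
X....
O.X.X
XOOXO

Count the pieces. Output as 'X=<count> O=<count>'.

X=5 O=4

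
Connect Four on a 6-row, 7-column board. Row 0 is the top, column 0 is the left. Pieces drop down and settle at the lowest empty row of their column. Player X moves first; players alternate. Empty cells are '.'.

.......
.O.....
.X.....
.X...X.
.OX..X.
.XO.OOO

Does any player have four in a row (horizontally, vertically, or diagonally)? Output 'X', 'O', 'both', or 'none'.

none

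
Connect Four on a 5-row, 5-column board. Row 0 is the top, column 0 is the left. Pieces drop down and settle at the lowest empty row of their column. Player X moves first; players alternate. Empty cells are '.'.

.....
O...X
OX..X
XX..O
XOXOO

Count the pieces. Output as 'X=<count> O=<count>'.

X=7 O=6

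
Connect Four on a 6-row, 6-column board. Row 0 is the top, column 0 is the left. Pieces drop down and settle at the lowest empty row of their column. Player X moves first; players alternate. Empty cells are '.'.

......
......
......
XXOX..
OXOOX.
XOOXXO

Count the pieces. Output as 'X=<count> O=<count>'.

X=8 O=7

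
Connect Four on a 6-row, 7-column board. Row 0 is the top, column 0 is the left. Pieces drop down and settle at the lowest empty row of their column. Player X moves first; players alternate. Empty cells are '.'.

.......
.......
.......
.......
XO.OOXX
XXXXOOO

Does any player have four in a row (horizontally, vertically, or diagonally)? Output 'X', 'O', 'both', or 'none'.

X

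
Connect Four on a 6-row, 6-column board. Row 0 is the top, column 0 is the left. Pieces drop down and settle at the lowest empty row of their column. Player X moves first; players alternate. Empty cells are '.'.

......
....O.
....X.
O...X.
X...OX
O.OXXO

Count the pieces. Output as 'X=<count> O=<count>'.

X=6 O=6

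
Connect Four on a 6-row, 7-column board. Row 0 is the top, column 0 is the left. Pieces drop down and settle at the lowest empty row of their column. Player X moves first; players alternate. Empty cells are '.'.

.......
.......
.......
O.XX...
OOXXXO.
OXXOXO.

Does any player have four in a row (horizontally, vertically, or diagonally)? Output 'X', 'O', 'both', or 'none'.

none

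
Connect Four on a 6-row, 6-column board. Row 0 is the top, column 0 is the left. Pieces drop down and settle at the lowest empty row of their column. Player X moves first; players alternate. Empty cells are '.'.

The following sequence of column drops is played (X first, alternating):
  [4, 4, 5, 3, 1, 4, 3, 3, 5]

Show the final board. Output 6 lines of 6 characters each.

Answer: ......
......
......
...OO.
...XOX
.X.OXX

Derivation:
Move 1: X drops in col 4, lands at row 5
Move 2: O drops in col 4, lands at row 4
Move 3: X drops in col 5, lands at row 5
Move 4: O drops in col 3, lands at row 5
Move 5: X drops in col 1, lands at row 5
Move 6: O drops in col 4, lands at row 3
Move 7: X drops in col 3, lands at row 4
Move 8: O drops in col 3, lands at row 3
Move 9: X drops in col 5, lands at row 4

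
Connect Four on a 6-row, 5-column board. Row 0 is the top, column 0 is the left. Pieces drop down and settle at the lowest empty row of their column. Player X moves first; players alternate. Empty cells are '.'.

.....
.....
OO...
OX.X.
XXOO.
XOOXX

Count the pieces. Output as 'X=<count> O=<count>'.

X=7 O=7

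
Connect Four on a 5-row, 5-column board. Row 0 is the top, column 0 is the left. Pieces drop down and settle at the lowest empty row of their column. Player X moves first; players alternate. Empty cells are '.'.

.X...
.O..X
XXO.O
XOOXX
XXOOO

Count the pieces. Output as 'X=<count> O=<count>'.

X=9 O=8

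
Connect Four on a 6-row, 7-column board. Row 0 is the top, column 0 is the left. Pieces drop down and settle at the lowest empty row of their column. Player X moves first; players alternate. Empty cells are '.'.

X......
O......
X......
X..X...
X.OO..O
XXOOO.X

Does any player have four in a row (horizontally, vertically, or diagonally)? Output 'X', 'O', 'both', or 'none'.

X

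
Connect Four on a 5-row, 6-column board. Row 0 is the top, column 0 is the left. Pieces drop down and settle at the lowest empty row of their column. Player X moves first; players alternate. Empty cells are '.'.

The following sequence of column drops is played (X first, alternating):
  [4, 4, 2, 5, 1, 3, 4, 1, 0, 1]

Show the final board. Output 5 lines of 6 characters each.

Move 1: X drops in col 4, lands at row 4
Move 2: O drops in col 4, lands at row 3
Move 3: X drops in col 2, lands at row 4
Move 4: O drops in col 5, lands at row 4
Move 5: X drops in col 1, lands at row 4
Move 6: O drops in col 3, lands at row 4
Move 7: X drops in col 4, lands at row 2
Move 8: O drops in col 1, lands at row 3
Move 9: X drops in col 0, lands at row 4
Move 10: O drops in col 1, lands at row 2

Answer: ......
......
.O..X.
.O..O.
XXXOXO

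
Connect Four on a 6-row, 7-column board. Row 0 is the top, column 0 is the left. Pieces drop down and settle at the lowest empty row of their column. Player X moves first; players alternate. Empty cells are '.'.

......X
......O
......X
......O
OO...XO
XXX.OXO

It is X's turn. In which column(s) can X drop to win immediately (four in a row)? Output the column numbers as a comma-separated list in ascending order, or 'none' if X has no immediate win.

col 0: drop X → no win
col 1: drop X → no win
col 2: drop X → no win
col 3: drop X → WIN!
col 4: drop X → no win
col 5: drop X → no win

Answer: 3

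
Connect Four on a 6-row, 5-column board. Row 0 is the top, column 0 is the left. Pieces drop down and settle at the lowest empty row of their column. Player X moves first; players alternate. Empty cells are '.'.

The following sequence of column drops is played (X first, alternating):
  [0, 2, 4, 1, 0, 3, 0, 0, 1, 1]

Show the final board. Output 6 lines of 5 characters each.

Answer: .....
.....
O....
XO...
XX...
XOOOX

Derivation:
Move 1: X drops in col 0, lands at row 5
Move 2: O drops in col 2, lands at row 5
Move 3: X drops in col 4, lands at row 5
Move 4: O drops in col 1, lands at row 5
Move 5: X drops in col 0, lands at row 4
Move 6: O drops in col 3, lands at row 5
Move 7: X drops in col 0, lands at row 3
Move 8: O drops in col 0, lands at row 2
Move 9: X drops in col 1, lands at row 4
Move 10: O drops in col 1, lands at row 3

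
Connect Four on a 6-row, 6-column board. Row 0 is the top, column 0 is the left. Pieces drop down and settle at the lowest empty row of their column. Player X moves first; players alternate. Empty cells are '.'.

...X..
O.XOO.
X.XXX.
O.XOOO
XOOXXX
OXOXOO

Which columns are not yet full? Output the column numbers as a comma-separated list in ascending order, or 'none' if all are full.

col 0: top cell = '.' → open
col 1: top cell = '.' → open
col 2: top cell = '.' → open
col 3: top cell = 'X' → FULL
col 4: top cell = '.' → open
col 5: top cell = '.' → open

Answer: 0,1,2,4,5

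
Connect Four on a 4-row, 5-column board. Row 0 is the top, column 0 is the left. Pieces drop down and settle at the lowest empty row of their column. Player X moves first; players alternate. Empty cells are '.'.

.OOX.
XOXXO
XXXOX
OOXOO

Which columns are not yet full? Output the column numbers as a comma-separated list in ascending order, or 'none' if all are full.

col 0: top cell = '.' → open
col 1: top cell = 'O' → FULL
col 2: top cell = 'O' → FULL
col 3: top cell = 'X' → FULL
col 4: top cell = '.' → open

Answer: 0,4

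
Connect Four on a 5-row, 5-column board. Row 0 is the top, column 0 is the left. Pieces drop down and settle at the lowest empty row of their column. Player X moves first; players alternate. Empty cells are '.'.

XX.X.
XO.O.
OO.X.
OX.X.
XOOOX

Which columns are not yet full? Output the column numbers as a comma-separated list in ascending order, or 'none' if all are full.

col 0: top cell = 'X' → FULL
col 1: top cell = 'X' → FULL
col 2: top cell = '.' → open
col 3: top cell = 'X' → FULL
col 4: top cell = '.' → open

Answer: 2,4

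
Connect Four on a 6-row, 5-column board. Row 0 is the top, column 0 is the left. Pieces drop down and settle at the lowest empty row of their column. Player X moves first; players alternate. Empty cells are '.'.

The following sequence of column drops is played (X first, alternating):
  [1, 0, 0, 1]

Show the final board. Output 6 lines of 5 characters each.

Move 1: X drops in col 1, lands at row 5
Move 2: O drops in col 0, lands at row 5
Move 3: X drops in col 0, lands at row 4
Move 4: O drops in col 1, lands at row 4

Answer: .....
.....
.....
.....
XO...
OX...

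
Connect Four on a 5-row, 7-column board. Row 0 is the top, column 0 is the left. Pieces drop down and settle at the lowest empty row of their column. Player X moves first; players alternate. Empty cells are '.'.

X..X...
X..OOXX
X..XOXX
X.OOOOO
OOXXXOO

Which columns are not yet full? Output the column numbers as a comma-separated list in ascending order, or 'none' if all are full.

col 0: top cell = 'X' → FULL
col 1: top cell = '.' → open
col 2: top cell = '.' → open
col 3: top cell = 'X' → FULL
col 4: top cell = '.' → open
col 5: top cell = '.' → open
col 6: top cell = '.' → open

Answer: 1,2,4,5,6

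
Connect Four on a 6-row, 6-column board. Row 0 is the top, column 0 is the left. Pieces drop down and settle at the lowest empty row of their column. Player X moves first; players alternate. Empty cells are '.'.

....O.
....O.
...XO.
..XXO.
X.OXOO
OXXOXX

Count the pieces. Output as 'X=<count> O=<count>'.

X=9 O=9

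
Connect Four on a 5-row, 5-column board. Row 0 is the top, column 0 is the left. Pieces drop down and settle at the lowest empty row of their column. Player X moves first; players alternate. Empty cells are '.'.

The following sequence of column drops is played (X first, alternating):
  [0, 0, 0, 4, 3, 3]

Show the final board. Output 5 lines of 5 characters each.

Answer: .....
.....
X....
O..O.
X..XO

Derivation:
Move 1: X drops in col 0, lands at row 4
Move 2: O drops in col 0, lands at row 3
Move 3: X drops in col 0, lands at row 2
Move 4: O drops in col 4, lands at row 4
Move 5: X drops in col 3, lands at row 4
Move 6: O drops in col 3, lands at row 3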